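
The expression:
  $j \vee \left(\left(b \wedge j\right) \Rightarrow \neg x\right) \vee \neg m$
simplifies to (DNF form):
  $\text{True}$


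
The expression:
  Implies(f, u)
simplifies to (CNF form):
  u | ~f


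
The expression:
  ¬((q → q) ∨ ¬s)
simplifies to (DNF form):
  False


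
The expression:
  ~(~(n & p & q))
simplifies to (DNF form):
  n & p & q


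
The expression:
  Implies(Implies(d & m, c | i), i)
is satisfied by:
  {i: True, d: True, m: True, c: False}
  {i: True, d: True, m: False, c: False}
  {i: True, m: True, c: False, d: False}
  {i: True, m: False, c: False, d: False}
  {i: True, d: True, c: True, m: True}
  {i: True, d: True, c: True, m: False}
  {i: True, c: True, m: True, d: False}
  {i: True, c: True, m: False, d: False}
  {d: True, c: False, m: True, i: False}


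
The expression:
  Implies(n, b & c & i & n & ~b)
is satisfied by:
  {n: False}


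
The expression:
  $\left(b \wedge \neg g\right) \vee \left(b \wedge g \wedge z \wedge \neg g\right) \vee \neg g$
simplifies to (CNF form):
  $\neg g$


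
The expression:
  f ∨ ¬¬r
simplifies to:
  f ∨ r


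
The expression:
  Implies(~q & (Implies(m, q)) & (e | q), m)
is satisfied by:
  {q: True, m: True, e: False}
  {q: True, e: False, m: False}
  {m: True, e: False, q: False}
  {m: False, e: False, q: False}
  {q: True, m: True, e: True}
  {q: True, e: True, m: False}
  {m: True, e: True, q: False}


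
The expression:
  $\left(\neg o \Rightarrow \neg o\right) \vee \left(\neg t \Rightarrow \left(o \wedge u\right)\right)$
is always true.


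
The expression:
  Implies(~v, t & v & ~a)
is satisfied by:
  {v: True}


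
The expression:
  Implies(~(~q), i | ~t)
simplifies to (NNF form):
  i | ~q | ~t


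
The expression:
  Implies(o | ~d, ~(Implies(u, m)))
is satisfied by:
  {d: True, u: True, o: False, m: False}
  {d: True, o: False, u: False, m: False}
  {u: True, d: False, o: False, m: False}
  {m: True, d: True, u: True, o: False}
  {m: True, d: True, o: False, u: False}
  {d: True, u: True, o: True, m: False}
  {u: True, o: True, m: False, d: False}


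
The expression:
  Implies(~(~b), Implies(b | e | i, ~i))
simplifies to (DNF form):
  ~b | ~i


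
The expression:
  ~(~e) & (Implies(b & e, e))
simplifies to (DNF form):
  e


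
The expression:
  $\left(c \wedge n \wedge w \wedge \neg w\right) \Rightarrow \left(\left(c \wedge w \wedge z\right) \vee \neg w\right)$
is always true.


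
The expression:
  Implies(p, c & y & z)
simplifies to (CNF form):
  (c | ~p) & (y | ~p) & (z | ~p)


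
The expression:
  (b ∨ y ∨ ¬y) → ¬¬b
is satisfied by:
  {b: True}


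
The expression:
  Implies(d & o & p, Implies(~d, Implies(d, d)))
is always true.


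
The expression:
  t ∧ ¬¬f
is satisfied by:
  {t: True, f: True}


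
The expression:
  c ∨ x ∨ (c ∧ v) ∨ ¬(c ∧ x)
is always true.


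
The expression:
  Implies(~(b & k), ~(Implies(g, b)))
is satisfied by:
  {k: True, g: True, b: False}
  {g: True, b: False, k: False}
  {k: True, g: True, b: True}
  {k: True, b: True, g: False}


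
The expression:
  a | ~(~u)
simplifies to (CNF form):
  a | u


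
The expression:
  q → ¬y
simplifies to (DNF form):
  ¬q ∨ ¬y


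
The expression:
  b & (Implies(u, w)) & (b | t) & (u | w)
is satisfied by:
  {w: True, b: True}


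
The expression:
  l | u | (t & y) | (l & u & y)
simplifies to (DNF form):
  l | u | (t & y)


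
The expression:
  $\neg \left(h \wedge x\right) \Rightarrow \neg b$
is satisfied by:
  {x: True, h: True, b: False}
  {x: True, h: False, b: False}
  {h: True, x: False, b: False}
  {x: False, h: False, b: False}
  {x: True, b: True, h: True}


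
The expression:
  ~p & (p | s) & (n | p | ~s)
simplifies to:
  n & s & ~p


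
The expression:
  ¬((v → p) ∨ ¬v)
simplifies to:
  v ∧ ¬p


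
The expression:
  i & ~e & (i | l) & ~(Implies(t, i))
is never true.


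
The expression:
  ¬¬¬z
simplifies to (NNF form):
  ¬z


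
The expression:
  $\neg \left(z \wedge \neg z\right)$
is always true.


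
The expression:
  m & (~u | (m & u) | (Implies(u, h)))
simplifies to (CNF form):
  m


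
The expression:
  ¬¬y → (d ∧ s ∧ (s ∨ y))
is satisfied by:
  {s: True, d: True, y: False}
  {s: True, d: False, y: False}
  {d: True, s: False, y: False}
  {s: False, d: False, y: False}
  {y: True, s: True, d: True}


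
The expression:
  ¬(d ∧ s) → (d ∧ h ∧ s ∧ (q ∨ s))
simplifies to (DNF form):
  d ∧ s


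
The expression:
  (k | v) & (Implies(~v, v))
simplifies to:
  v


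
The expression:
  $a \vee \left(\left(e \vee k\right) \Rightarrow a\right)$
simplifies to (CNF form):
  $\left(a \vee \neg e\right) \wedge \left(a \vee \neg k\right)$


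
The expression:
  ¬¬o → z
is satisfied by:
  {z: True, o: False}
  {o: False, z: False}
  {o: True, z: True}


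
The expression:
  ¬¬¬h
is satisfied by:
  {h: False}


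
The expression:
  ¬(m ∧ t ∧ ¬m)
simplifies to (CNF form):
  True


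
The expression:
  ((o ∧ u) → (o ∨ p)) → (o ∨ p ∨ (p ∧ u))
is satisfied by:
  {o: True, p: True}
  {o: True, p: False}
  {p: True, o: False}


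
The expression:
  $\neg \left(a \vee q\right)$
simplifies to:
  $\neg a \wedge \neg q$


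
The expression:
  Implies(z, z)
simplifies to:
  True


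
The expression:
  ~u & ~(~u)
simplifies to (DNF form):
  False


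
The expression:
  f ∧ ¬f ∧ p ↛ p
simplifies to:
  False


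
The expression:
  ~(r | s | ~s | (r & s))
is never true.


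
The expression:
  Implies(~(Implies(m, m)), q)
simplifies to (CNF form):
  True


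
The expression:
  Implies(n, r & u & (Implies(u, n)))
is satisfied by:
  {u: True, r: True, n: False}
  {u: True, r: False, n: False}
  {r: True, u: False, n: False}
  {u: False, r: False, n: False}
  {n: True, u: True, r: True}


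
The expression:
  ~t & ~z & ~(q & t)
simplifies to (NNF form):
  ~t & ~z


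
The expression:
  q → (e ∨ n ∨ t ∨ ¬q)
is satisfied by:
  {n: True, t: True, e: True, q: False}
  {n: True, t: True, e: False, q: False}
  {n: True, e: True, q: False, t: False}
  {n: True, e: False, q: False, t: False}
  {t: True, e: True, q: False, n: False}
  {t: True, e: False, q: False, n: False}
  {e: True, t: False, q: False, n: False}
  {e: False, t: False, q: False, n: False}
  {n: True, t: True, q: True, e: True}
  {n: True, t: True, q: True, e: False}
  {n: True, q: True, e: True, t: False}
  {n: True, q: True, e: False, t: False}
  {q: True, t: True, e: True, n: False}
  {q: True, t: True, e: False, n: False}
  {q: True, e: True, t: False, n: False}


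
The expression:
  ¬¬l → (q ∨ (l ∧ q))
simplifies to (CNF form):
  q ∨ ¬l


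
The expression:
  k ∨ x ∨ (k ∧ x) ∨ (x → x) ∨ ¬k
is always true.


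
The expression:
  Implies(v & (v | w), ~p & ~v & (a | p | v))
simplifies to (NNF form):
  ~v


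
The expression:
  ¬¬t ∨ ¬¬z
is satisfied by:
  {t: True, z: True}
  {t: True, z: False}
  {z: True, t: False}


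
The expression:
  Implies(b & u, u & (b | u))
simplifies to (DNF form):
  True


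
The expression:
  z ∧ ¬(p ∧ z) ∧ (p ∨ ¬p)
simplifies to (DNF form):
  z ∧ ¬p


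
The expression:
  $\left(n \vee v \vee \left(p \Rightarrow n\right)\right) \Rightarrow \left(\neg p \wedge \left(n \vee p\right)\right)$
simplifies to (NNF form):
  $\left(n \vee p\right) \wedge \left(n \vee \neg v\right) \wedge \left(\neg n \vee \neg p\right)$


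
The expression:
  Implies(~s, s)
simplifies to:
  s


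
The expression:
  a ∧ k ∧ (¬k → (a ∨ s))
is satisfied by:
  {a: True, k: True}


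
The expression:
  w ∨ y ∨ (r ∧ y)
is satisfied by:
  {y: True, w: True}
  {y: True, w: False}
  {w: True, y: False}


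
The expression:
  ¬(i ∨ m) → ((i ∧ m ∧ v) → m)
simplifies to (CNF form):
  True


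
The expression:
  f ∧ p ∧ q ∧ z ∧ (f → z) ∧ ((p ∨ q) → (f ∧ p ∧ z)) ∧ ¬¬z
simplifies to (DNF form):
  f ∧ p ∧ q ∧ z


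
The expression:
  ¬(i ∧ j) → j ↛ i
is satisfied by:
  {j: True}


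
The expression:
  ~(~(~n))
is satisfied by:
  {n: False}


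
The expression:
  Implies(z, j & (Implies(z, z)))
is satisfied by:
  {j: True, z: False}
  {z: False, j: False}
  {z: True, j: True}


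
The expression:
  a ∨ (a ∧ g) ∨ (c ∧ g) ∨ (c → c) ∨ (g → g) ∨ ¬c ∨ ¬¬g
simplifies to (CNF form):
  True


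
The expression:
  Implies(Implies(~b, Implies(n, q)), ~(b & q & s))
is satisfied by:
  {s: False, q: False, b: False}
  {b: True, s: False, q: False}
  {q: True, s: False, b: False}
  {b: True, q: True, s: False}
  {s: True, b: False, q: False}
  {b: True, s: True, q: False}
  {q: True, s: True, b: False}


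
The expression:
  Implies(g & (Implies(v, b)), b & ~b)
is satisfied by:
  {v: True, b: False, g: False}
  {b: False, g: False, v: False}
  {v: True, b: True, g: False}
  {b: True, v: False, g: False}
  {g: True, v: True, b: False}


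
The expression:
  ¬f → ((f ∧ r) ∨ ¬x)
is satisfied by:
  {f: True, x: False}
  {x: False, f: False}
  {x: True, f: True}


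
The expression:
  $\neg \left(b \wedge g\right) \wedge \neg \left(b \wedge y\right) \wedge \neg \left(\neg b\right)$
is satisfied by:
  {b: True, g: False, y: False}


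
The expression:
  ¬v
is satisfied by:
  {v: False}


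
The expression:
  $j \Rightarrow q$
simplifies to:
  $q \vee \neg j$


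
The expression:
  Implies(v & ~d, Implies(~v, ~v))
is always true.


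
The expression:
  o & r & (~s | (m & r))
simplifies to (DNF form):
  (m & o & r) | (o & r & ~s)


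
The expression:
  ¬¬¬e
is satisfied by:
  {e: False}


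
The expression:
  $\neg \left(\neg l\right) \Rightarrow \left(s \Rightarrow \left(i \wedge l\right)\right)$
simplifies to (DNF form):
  $i \vee \neg l \vee \neg s$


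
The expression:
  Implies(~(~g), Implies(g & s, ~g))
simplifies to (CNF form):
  ~g | ~s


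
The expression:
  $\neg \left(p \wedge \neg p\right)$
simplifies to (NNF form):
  $\text{True}$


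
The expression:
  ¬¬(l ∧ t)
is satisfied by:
  {t: True, l: True}


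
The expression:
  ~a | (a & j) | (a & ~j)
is always true.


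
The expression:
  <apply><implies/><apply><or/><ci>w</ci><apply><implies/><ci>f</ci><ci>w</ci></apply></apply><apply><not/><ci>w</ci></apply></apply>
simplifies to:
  <apply><not/><ci>w</ci></apply>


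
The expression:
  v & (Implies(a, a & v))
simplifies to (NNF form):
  v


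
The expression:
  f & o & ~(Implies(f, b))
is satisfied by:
  {f: True, o: True, b: False}


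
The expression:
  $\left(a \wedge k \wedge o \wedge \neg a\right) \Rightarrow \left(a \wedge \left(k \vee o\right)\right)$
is always true.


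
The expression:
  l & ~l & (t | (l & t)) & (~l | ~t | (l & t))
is never true.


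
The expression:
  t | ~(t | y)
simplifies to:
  t | ~y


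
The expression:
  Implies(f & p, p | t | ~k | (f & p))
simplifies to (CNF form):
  True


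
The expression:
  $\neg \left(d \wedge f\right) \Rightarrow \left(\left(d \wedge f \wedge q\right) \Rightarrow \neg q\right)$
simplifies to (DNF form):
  $\text{True}$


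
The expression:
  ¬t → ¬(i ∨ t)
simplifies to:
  t ∨ ¬i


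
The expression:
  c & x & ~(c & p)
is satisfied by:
  {c: True, x: True, p: False}


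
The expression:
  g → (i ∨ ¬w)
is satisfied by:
  {i: True, w: False, g: False}
  {w: False, g: False, i: False}
  {i: True, g: True, w: False}
  {g: True, w: False, i: False}
  {i: True, w: True, g: False}
  {w: True, i: False, g: False}
  {i: True, g: True, w: True}


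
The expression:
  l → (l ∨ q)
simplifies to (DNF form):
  True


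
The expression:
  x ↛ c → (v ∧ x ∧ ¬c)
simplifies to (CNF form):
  c ∨ v ∨ ¬x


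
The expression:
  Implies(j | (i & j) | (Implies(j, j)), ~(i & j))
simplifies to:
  ~i | ~j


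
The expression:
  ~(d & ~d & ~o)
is always true.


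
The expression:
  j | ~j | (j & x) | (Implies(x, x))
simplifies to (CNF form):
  True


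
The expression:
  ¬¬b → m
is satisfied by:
  {m: True, b: False}
  {b: False, m: False}
  {b: True, m: True}


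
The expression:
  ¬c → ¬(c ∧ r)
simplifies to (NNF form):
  True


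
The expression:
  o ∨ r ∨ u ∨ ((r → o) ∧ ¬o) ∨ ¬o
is always true.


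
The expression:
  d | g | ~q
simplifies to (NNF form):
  d | g | ~q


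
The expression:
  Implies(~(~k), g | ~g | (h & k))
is always true.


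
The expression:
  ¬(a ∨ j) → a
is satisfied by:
  {a: True, j: True}
  {a: True, j: False}
  {j: True, a: False}


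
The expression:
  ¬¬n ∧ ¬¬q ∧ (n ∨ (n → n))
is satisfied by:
  {q: True, n: True}


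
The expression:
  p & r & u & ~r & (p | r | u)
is never true.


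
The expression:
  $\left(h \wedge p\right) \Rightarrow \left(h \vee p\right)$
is always true.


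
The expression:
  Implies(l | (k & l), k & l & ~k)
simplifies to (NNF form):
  ~l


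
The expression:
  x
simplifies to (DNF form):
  x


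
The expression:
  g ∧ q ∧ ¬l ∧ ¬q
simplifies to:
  False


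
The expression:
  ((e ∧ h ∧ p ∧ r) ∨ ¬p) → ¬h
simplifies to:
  (p ∧ ¬e) ∨ (p ∧ ¬r) ∨ ¬h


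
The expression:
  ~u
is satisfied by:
  {u: False}


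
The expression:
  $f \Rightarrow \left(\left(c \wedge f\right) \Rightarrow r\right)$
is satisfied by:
  {r: True, c: False, f: False}
  {c: False, f: False, r: False}
  {f: True, r: True, c: False}
  {f: True, c: False, r: False}
  {r: True, c: True, f: False}
  {c: True, r: False, f: False}
  {f: True, c: True, r: True}


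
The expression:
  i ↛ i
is never true.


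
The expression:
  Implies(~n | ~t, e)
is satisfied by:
  {t: True, e: True, n: True}
  {t: True, e: True, n: False}
  {e: True, n: True, t: False}
  {e: True, n: False, t: False}
  {t: True, n: True, e: False}


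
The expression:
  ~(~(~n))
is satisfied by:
  {n: False}


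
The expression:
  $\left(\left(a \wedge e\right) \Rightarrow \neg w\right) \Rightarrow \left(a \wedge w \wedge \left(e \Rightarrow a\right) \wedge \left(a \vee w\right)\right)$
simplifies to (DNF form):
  $a \wedge w$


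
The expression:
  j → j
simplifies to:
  True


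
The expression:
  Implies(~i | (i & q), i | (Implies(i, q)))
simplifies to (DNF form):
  True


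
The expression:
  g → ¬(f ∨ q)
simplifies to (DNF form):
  (¬f ∧ ¬q) ∨ ¬g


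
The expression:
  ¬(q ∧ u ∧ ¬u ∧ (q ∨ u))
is always true.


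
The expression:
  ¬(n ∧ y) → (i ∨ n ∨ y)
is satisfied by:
  {i: True, n: True, y: True}
  {i: True, n: True, y: False}
  {i: True, y: True, n: False}
  {i: True, y: False, n: False}
  {n: True, y: True, i: False}
  {n: True, y: False, i: False}
  {y: True, n: False, i: False}


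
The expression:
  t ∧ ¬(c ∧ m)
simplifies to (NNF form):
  t ∧ (¬c ∨ ¬m)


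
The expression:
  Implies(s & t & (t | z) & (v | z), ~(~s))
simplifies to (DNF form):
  True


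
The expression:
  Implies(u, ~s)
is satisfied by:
  {s: False, u: False}
  {u: True, s: False}
  {s: True, u: False}


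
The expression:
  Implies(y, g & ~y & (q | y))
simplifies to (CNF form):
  ~y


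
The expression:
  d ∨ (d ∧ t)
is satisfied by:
  {d: True}


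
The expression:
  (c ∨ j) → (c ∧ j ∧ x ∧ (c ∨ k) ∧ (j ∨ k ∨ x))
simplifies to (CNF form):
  (c ∨ ¬j) ∧ (j ∨ ¬c) ∧ (x ∨ ¬j)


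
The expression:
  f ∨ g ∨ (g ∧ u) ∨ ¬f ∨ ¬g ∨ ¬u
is always true.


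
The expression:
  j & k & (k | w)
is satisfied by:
  {j: True, k: True}


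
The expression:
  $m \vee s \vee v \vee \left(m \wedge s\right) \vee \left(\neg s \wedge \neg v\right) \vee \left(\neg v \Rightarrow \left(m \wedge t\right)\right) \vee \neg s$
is always true.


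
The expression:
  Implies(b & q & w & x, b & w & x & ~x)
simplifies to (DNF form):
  ~b | ~q | ~w | ~x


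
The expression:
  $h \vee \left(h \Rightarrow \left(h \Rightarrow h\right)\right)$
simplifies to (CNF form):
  $\text{True}$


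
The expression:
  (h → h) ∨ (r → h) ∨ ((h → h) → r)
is always true.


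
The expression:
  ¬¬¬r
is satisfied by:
  {r: False}


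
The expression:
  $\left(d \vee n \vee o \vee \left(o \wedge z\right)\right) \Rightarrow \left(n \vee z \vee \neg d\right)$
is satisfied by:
  {n: True, z: True, d: False}
  {n: True, z: False, d: False}
  {z: True, n: False, d: False}
  {n: False, z: False, d: False}
  {n: True, d: True, z: True}
  {n: True, d: True, z: False}
  {d: True, z: True, n: False}


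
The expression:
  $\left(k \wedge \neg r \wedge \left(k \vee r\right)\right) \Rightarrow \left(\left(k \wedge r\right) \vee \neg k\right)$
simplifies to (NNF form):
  $r \vee \neg k$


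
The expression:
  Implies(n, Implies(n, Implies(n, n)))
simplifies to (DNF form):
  True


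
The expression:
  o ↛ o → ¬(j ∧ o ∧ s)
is always true.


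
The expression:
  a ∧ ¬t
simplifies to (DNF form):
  a ∧ ¬t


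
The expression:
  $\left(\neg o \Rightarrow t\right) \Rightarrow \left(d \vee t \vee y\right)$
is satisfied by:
  {y: True, d: True, t: True, o: False}
  {y: True, d: True, o: False, t: False}
  {y: True, t: True, o: False, d: False}
  {y: True, o: False, t: False, d: False}
  {d: True, t: True, o: False, y: False}
  {d: True, o: False, t: False, y: False}
  {t: True, d: False, o: False, y: False}
  {d: False, o: False, t: False, y: False}
  {d: True, y: True, o: True, t: True}
  {d: True, y: True, o: True, t: False}
  {y: True, o: True, t: True, d: False}
  {y: True, o: True, d: False, t: False}
  {t: True, o: True, d: True, y: False}
  {o: True, d: True, y: False, t: False}
  {o: True, t: True, y: False, d: False}


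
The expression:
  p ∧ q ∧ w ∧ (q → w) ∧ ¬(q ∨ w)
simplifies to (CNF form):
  False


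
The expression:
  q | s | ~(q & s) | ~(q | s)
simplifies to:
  True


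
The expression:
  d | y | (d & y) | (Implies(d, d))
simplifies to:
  True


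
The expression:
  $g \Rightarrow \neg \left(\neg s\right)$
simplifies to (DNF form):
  $s \vee \neg g$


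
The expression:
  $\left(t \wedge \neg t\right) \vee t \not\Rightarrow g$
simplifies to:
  $t \wedge \neg g$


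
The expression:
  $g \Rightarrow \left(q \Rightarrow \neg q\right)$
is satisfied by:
  {g: False, q: False}
  {q: True, g: False}
  {g: True, q: False}


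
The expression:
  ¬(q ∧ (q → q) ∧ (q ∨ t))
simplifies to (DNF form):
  ¬q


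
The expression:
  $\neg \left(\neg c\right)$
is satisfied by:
  {c: True}


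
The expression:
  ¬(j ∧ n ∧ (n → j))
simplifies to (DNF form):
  ¬j ∨ ¬n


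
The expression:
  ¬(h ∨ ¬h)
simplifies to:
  False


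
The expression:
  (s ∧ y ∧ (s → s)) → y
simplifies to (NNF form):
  True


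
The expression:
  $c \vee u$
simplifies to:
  $c \vee u$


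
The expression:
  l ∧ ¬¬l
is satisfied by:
  {l: True}


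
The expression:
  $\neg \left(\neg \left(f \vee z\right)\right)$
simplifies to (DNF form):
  $f \vee z$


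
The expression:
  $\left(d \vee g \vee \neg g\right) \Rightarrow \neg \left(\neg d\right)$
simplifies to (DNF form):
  $d$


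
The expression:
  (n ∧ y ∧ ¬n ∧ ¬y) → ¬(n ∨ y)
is always true.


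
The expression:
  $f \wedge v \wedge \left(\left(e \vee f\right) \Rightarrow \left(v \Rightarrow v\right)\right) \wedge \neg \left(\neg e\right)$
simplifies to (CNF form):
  $e \wedge f \wedge v$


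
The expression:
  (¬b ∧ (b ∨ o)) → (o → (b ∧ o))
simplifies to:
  b ∨ ¬o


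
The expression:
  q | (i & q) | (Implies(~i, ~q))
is always true.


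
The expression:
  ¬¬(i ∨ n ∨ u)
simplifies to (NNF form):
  i ∨ n ∨ u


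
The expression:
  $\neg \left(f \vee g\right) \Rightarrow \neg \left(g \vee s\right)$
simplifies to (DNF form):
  $f \vee g \vee \neg s$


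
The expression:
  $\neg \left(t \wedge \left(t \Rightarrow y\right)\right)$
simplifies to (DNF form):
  $\neg t \vee \neg y$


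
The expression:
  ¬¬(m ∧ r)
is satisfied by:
  {r: True, m: True}


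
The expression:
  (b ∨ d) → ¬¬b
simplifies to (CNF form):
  b ∨ ¬d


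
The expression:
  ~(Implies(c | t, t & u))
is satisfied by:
  {c: True, u: False, t: False}
  {t: True, c: True, u: False}
  {t: True, c: False, u: False}
  {u: True, c: True, t: False}


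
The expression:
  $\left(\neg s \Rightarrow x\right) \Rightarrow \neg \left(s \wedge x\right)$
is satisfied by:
  {s: False, x: False}
  {x: True, s: False}
  {s: True, x: False}


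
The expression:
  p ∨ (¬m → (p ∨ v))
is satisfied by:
  {m: True, v: True, p: True}
  {m: True, v: True, p: False}
  {m: True, p: True, v: False}
  {m: True, p: False, v: False}
  {v: True, p: True, m: False}
  {v: True, p: False, m: False}
  {p: True, v: False, m: False}


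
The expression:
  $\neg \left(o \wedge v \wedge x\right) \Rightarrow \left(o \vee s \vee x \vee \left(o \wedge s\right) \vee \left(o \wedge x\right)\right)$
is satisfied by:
  {x: True, o: True, s: True}
  {x: True, o: True, s: False}
  {x: True, s: True, o: False}
  {x: True, s: False, o: False}
  {o: True, s: True, x: False}
  {o: True, s: False, x: False}
  {s: True, o: False, x: False}


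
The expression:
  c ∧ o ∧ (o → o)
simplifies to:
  c ∧ o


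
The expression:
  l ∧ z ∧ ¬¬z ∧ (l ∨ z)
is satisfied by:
  {z: True, l: True}


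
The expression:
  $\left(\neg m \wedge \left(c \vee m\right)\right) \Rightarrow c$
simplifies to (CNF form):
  $\text{True}$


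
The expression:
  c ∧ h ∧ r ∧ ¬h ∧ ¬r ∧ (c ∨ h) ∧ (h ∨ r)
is never true.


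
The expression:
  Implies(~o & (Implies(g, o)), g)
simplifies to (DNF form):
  g | o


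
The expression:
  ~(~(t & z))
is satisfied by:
  {t: True, z: True}


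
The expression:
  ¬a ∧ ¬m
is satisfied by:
  {a: False, m: False}


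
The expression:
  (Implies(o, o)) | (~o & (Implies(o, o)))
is always true.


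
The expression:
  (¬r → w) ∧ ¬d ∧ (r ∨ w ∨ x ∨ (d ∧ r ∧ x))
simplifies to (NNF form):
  ¬d ∧ (r ∨ w)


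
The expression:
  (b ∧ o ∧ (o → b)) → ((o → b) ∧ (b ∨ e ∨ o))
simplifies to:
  True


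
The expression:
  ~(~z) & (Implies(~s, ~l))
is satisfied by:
  {z: True, s: True, l: False}
  {z: True, l: False, s: False}
  {z: True, s: True, l: True}


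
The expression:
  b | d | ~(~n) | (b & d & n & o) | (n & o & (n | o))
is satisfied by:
  {n: True, b: True, d: True}
  {n: True, b: True, d: False}
  {n: True, d: True, b: False}
  {n: True, d: False, b: False}
  {b: True, d: True, n: False}
  {b: True, d: False, n: False}
  {d: True, b: False, n: False}


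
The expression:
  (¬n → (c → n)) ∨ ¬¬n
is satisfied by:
  {n: True, c: False}
  {c: False, n: False}
  {c: True, n: True}


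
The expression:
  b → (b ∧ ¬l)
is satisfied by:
  {l: False, b: False}
  {b: True, l: False}
  {l: True, b: False}


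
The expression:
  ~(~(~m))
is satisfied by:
  {m: False}


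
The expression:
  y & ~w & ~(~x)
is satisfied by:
  {x: True, y: True, w: False}


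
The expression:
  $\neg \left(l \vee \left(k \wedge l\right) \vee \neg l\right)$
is never true.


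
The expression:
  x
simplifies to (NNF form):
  x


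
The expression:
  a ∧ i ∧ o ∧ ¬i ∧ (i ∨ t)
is never true.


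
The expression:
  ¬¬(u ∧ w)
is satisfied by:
  {u: True, w: True}


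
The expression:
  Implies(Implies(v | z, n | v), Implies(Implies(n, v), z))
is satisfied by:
  {z: True, n: True, v: False}
  {z: True, n: False, v: False}
  {z: True, v: True, n: True}
  {z: True, v: True, n: False}
  {n: True, v: False, z: False}


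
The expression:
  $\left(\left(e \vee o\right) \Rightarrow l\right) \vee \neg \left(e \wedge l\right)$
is always true.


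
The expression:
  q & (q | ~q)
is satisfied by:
  {q: True}


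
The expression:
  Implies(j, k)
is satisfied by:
  {k: True, j: False}
  {j: False, k: False}
  {j: True, k: True}


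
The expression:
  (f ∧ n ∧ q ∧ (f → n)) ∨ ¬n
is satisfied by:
  {f: True, q: True, n: False}
  {f: True, q: False, n: False}
  {q: True, f: False, n: False}
  {f: False, q: False, n: False}
  {n: True, f: True, q: True}


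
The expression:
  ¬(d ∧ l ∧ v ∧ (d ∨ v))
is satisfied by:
  {l: False, v: False, d: False}
  {d: True, l: False, v: False}
  {v: True, l: False, d: False}
  {d: True, v: True, l: False}
  {l: True, d: False, v: False}
  {d: True, l: True, v: False}
  {v: True, l: True, d: False}


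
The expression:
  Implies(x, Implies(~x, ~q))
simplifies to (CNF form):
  True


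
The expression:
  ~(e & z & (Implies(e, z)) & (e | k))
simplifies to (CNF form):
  ~e | ~z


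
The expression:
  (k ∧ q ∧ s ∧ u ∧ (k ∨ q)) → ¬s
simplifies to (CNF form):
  ¬k ∨ ¬q ∨ ¬s ∨ ¬u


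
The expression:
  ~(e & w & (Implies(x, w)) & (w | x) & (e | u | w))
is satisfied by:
  {w: False, e: False}
  {e: True, w: False}
  {w: True, e: False}


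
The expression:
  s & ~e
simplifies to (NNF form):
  s & ~e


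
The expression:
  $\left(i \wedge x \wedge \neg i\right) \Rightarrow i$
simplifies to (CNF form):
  $\text{True}$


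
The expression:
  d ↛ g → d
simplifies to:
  True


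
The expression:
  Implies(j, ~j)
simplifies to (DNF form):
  ~j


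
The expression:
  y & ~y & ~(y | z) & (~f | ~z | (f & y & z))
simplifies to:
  False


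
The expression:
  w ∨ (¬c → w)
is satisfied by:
  {c: True, w: True}
  {c: True, w: False}
  {w: True, c: False}


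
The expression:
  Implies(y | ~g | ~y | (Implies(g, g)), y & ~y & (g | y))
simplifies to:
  False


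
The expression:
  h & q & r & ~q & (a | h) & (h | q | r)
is never true.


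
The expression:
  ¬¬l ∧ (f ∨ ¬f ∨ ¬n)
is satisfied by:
  {l: True}


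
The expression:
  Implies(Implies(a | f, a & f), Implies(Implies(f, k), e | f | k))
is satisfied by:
  {a: True, k: True, e: True, f: True}
  {a: True, k: True, e: True, f: False}
  {a: True, k: True, f: True, e: False}
  {a: True, k: True, f: False, e: False}
  {a: True, e: True, f: True, k: False}
  {a: True, e: True, f: False, k: False}
  {a: True, e: False, f: True, k: False}
  {a: True, e: False, f: False, k: False}
  {k: True, e: True, f: True, a: False}
  {k: True, e: True, f: False, a: False}
  {k: True, f: True, e: False, a: False}
  {k: True, f: False, e: False, a: False}
  {e: True, f: True, k: False, a: False}
  {e: True, k: False, f: False, a: False}
  {f: True, k: False, e: False, a: False}


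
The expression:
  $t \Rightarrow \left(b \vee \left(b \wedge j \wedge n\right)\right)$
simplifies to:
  $b \vee \neg t$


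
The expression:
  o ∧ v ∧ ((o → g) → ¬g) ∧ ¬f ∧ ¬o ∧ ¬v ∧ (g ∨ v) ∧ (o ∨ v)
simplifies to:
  False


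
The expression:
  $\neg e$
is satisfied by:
  {e: False}


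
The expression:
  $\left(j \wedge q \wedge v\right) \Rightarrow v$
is always true.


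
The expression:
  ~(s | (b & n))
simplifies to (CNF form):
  ~s & (~b | ~n)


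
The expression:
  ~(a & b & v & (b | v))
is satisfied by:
  {v: False, a: False, b: False}
  {b: True, v: False, a: False}
  {a: True, v: False, b: False}
  {b: True, a: True, v: False}
  {v: True, b: False, a: False}
  {b: True, v: True, a: False}
  {a: True, v: True, b: False}


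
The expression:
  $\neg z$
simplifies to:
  $\neg z$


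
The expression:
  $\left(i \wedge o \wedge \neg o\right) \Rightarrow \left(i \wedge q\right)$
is always true.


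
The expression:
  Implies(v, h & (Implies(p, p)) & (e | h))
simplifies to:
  h | ~v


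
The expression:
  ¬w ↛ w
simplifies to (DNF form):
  True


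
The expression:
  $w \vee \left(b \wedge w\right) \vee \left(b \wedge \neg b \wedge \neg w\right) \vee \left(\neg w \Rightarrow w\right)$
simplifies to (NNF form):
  $w$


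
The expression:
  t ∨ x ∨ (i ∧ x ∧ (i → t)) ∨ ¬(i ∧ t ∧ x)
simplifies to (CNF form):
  True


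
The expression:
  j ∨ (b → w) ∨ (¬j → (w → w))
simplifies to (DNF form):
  True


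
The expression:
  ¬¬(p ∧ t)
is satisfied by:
  {t: True, p: True}


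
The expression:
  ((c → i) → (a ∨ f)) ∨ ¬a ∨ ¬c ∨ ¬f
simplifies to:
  True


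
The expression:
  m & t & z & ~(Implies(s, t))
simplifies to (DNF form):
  False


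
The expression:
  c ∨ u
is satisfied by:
  {c: True, u: True}
  {c: True, u: False}
  {u: True, c: False}


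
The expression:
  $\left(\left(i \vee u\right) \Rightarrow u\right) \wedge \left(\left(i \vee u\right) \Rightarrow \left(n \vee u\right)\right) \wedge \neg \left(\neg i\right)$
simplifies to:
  $i \wedge u$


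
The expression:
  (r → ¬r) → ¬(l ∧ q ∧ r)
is always true.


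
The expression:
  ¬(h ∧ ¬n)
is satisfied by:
  {n: True, h: False}
  {h: False, n: False}
  {h: True, n: True}


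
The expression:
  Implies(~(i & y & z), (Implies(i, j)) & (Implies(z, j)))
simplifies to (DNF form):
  j | (i & y & z) | (~i & ~z)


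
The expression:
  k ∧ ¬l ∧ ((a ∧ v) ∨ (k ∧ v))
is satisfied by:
  {k: True, v: True, l: False}


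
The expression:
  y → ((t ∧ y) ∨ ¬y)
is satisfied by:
  {t: True, y: False}
  {y: False, t: False}
  {y: True, t: True}


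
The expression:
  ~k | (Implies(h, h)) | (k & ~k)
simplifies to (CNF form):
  True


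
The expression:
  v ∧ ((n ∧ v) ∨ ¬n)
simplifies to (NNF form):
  v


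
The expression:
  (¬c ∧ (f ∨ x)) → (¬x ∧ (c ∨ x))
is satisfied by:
  {c: True, x: False, f: False}
  {f: True, c: True, x: False}
  {c: True, x: True, f: False}
  {f: True, c: True, x: True}
  {f: False, x: False, c: False}


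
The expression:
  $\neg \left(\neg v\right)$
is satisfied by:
  {v: True}


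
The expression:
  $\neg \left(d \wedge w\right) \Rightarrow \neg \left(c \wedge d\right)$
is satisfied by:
  {w: True, c: False, d: False}
  {c: False, d: False, w: False}
  {w: True, d: True, c: False}
  {d: True, c: False, w: False}
  {w: True, c: True, d: False}
  {c: True, w: False, d: False}
  {w: True, d: True, c: True}


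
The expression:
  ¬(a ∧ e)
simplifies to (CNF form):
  ¬a ∨ ¬e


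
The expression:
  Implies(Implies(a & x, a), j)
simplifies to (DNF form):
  j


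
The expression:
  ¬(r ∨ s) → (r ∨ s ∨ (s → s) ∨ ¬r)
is always true.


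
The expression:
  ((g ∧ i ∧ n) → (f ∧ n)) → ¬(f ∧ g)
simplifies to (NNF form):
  ¬f ∨ ¬g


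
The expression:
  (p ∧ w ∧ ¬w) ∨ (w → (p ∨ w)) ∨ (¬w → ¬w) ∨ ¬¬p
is always true.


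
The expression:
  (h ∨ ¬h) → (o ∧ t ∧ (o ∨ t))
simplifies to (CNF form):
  o ∧ t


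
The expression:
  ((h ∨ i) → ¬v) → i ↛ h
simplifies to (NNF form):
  (h ∧ v) ∨ (i ∧ ¬h)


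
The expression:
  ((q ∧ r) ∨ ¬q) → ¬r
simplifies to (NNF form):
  ¬r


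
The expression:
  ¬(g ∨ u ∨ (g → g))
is never true.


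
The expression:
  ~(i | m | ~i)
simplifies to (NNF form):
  False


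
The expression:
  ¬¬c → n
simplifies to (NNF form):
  n ∨ ¬c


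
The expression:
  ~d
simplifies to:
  ~d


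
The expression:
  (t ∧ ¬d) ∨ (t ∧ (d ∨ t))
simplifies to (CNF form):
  t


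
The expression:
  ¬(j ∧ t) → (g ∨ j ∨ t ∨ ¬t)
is always true.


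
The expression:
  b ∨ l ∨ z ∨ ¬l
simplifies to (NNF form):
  True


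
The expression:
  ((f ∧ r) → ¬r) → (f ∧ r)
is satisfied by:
  {r: True, f: True}


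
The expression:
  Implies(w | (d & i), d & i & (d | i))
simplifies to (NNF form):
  ~w | (d & i)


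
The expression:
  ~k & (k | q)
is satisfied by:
  {q: True, k: False}


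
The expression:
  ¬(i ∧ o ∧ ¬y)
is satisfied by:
  {y: True, o: False, i: False}
  {o: False, i: False, y: False}
  {y: True, i: True, o: False}
  {i: True, o: False, y: False}
  {y: True, o: True, i: False}
  {o: True, y: False, i: False}
  {y: True, i: True, o: True}


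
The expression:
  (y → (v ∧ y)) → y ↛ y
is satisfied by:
  {y: True, v: False}


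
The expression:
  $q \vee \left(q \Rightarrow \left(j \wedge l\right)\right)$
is always true.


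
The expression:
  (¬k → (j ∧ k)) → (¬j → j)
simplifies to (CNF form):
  j ∨ ¬k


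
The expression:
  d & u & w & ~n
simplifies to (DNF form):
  d & u & w & ~n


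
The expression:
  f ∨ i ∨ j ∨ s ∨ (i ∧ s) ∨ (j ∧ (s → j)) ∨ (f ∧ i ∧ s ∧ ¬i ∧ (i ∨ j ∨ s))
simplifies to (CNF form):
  f ∨ i ∨ j ∨ s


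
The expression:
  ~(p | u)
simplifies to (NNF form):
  ~p & ~u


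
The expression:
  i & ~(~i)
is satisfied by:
  {i: True}


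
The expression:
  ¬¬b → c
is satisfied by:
  {c: True, b: False}
  {b: False, c: False}
  {b: True, c: True}


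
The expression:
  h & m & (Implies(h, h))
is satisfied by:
  {h: True, m: True}


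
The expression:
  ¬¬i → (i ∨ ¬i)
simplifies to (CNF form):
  True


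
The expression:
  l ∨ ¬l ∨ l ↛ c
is always true.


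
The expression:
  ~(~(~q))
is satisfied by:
  {q: False}


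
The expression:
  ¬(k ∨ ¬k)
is never true.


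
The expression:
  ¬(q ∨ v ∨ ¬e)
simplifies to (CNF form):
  e ∧ ¬q ∧ ¬v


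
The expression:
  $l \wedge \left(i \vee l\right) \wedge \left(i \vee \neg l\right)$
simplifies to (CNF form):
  $i \wedge l$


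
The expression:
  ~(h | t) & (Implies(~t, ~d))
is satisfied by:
  {h: False, d: False, t: False}


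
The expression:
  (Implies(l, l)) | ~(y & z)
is always true.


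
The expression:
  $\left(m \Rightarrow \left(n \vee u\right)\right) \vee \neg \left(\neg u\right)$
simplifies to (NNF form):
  $n \vee u \vee \neg m$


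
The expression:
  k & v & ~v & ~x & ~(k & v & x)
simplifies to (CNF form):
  False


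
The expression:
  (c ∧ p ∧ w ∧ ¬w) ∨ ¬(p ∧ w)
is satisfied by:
  {p: False, w: False}
  {w: True, p: False}
  {p: True, w: False}


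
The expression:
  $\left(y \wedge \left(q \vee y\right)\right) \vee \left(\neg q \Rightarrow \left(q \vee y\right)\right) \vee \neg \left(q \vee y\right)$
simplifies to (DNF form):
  $\text{True}$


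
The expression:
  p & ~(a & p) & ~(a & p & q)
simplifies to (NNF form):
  p & ~a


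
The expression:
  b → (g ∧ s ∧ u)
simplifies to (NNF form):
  (g ∧ s ∧ u) ∨ ¬b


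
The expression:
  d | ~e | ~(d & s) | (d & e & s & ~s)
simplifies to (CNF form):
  True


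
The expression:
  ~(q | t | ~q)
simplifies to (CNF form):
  False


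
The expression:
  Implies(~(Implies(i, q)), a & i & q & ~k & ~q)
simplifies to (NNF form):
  q | ~i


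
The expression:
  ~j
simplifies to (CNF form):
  ~j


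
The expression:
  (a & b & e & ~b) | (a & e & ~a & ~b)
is never true.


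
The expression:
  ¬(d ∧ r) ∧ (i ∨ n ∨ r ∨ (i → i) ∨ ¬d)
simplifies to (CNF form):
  ¬d ∨ ¬r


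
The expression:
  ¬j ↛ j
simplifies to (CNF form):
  True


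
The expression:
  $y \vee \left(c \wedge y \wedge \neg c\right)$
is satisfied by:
  {y: True}


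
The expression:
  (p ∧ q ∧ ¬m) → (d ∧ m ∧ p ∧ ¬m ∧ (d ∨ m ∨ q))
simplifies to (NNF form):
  m ∨ ¬p ∨ ¬q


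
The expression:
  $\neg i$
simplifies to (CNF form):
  $\neg i$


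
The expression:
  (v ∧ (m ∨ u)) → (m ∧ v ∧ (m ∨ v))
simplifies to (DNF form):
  m ∨ ¬u ∨ ¬v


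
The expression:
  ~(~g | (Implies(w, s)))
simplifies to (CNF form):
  g & w & ~s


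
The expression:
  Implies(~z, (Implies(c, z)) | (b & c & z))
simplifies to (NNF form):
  z | ~c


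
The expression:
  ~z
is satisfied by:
  {z: False}


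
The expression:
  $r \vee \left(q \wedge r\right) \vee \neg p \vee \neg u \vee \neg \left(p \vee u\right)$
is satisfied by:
  {r: True, p: False, u: False}
  {p: False, u: False, r: False}
  {r: True, u: True, p: False}
  {u: True, p: False, r: False}
  {r: True, p: True, u: False}
  {p: True, r: False, u: False}
  {r: True, u: True, p: True}


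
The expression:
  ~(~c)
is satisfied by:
  {c: True}


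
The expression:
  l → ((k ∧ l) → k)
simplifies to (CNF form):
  True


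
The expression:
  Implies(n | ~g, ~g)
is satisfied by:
  {g: False, n: False}
  {n: True, g: False}
  {g: True, n: False}


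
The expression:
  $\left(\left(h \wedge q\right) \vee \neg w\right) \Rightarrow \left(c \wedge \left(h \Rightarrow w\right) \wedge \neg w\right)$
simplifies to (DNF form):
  $\left(c \wedge \neg h\right) \vee \left(w \wedge \neg h\right) \vee \left(w \wedge \neg q\right)$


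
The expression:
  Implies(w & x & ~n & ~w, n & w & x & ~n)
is always true.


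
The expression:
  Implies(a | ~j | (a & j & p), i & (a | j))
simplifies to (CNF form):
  (a | j) & (i | j) & (a | ~a) & (i | ~a)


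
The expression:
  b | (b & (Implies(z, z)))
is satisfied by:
  {b: True}


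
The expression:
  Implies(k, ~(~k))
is always true.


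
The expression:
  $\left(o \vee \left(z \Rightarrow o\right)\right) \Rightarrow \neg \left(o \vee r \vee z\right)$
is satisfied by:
  {z: True, o: False, r: False}
  {o: False, r: False, z: False}
  {r: True, z: True, o: False}


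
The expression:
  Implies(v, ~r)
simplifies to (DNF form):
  ~r | ~v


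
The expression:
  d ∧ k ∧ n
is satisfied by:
  {d: True, n: True, k: True}


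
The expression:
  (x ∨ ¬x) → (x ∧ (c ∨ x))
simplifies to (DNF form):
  x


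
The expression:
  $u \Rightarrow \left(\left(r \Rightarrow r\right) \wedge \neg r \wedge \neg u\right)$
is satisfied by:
  {u: False}


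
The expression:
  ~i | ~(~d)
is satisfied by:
  {d: True, i: False}
  {i: False, d: False}
  {i: True, d: True}


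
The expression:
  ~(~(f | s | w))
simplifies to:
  f | s | w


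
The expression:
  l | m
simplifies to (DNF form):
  l | m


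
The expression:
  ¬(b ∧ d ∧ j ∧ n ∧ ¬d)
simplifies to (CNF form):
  True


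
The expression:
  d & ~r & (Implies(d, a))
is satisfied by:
  {a: True, d: True, r: False}
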